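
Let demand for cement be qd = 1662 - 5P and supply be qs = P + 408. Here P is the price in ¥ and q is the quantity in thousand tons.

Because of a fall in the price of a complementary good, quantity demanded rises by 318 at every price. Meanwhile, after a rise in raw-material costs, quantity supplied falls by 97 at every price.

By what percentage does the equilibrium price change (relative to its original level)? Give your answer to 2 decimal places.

Original equilibrium: 1662 - 5P = P + 408 gives 1254 = 6P, so P = 209 and q = 617.
The new curves are qd = 1980 - 5P (demand) and qs = P + 311 (supply).
Equate the new curves: 1980 - 5P = P + 311, giving 1669 = 6P, P = 1669/6 ≈ 278.1667, q = 3535/6 ≈ 589.1667.
%ΔP = (278.1667 − 209) / 209 × 100 = +33.09%.

+33.09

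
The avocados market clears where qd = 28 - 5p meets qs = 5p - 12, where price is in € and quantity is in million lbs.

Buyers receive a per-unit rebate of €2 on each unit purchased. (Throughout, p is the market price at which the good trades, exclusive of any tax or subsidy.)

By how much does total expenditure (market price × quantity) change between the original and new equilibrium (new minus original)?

+33

Before the shock: 28 - 5p = 5p - 12 ⇒ 40 = 10p ⇒ p = 4, q = 8.
Since buyers' out-of-pocket price is the market price minus the rebate, the effective demand curve becomes qd = 38 - 5p.
Clearing the new market: 38 - 5p = 5p - 12, so p = 5 and q = 13.
Expenditure moves from 4×8 = 32 to 5×13 = 65; change = +33.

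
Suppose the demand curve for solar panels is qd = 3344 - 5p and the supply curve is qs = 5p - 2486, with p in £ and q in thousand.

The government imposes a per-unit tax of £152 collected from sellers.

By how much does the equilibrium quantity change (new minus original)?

Solve the original market: 3344 - 5p = 5p - 2486, hence p = 583 and q = 429.
Since sellers keep the price net of the tax, the effective supply curve becomes qs = 5p - 3246.
Clearing the new market: 3344 - 5p = 5p - 3246, so p = 659 and q = 49.
Δq = 49 − 429 = -380.

-380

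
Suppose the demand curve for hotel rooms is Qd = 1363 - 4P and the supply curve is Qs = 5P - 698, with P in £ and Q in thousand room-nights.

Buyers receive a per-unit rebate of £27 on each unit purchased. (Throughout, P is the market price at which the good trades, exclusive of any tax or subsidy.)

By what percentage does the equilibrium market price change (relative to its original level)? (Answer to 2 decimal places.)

+5.24

Solve the original market: 1363 - 4P = 5P - 698, hence P = 229 and Q = 447.
Since buyers' out-of-pocket price is the market price minus the rebate, the effective demand curve becomes Qd = 1471 - 4P.
Equate the new curves: 1471 - 4P = 5P - 698, giving 2169 = 9P, P = 241, Q = 507.
%ΔP = (241 − 229) / 229 × 100 = +5.24%.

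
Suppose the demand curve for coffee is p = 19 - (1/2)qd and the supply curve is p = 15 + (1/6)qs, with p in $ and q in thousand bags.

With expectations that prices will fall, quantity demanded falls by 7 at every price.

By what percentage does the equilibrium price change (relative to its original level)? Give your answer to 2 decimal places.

-5.47

Before the shock: 38 - 2p = 6p - 90 ⇒ 128 = 8p ⇒ p = 16, q = 6.
After the shift, demand is qd = 31 - 2p and supply is qs = 6p - 90.
Clearing the new market: 31 - 2p = 6p - 90, so p = 15.125 and q = 0.75.
%Δp = (15.125 − 16) / 16 × 100 = -5.47%.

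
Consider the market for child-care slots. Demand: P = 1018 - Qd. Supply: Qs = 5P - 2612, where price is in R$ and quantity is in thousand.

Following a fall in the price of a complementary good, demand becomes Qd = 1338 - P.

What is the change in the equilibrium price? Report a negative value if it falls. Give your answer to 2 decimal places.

+53.33

Initially, 1018 - P = 5P - 2612, so 3630 = 6P and P = 605, Q = 413.
With the change applied: demand Qd = 1338 - P, supply Qs = 5P - 2612.
Setting them equal: 1338 - P = 5P - 2612 → 3950 = 6P, so P = 1975/3 ≈ 658.3333 and Q = 2039/3 ≈ 679.6667.
ΔP = 658.3333 − 605 = +53.33.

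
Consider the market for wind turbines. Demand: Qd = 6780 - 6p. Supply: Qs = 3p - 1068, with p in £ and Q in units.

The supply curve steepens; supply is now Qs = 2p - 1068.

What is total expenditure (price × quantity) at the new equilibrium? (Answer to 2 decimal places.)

Solve the original market: 6780 - 6p = 3p - 1068, hence p = 872 and Q = 1548.
With the change applied: demand Qd = 6780 - 6p, supply Qs = 2p - 1068.
Equate the new curves: 6780 - 6p = 2p - 1068, giving 7848 = 8p, p = 981, Q = 894.
New expenditure = 981 × 894 = 877014.00.

877014.00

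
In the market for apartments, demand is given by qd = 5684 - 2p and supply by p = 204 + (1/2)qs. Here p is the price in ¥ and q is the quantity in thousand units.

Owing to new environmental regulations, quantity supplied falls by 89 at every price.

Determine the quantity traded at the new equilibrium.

Before the shock: 5684 - 2p = 2p - 408 ⇒ 6092 = 4p ⇒ p = 1523, q = 2638.
With the change applied: demand qd = 5684 - 2p, supply qs = 2p - 497.
New equilibrium: 5684 - 2p = 2p - 497 ⇒ 6181 = 4p ⇒ p = 1545.25, q = 2593.5.

2593.5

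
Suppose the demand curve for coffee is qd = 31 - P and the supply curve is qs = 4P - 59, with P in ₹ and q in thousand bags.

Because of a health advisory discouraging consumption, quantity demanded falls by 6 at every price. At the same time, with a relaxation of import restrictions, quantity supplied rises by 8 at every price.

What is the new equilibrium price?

15.2

Solve the original market: 31 - P = 4P - 59, hence P = 18 and q = 13.
With the change applied: demand qd = 25 - P, supply qs = 4P - 51.
Setting them equal: 25 - P = 4P - 51 → 76 = 5P, so P = 15.2 and q = 9.8.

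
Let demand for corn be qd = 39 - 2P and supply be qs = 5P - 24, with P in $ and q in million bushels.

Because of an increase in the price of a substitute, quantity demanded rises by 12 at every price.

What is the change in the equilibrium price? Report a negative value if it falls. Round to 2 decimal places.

+1.71

Initially, 39 - 2P = 5P - 24, so 63 = 7P and P = 9, q = 21.
The new curves are qd = 51 - 2P (demand) and qs = 5P - 24 (supply).
Setting them equal: 51 - 2P = 5P - 24 → 75 = 7P, so P = 75/7 ≈ 10.7143 and q = 207/7 ≈ 29.5714.
ΔP = 10.7143 − 9 = +1.71.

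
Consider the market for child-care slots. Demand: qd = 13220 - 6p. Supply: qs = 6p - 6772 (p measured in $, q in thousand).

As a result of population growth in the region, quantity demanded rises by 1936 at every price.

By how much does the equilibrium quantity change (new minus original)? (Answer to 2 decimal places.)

+968.00

Original equilibrium: 13220 - 6p = 6p - 6772 gives 19992 = 12p, so p = 1666 and q = 3224.
With the change applied: demand qd = 15156 - 6p, supply qs = 6p - 6772.
Equate the new curves: 15156 - 6p = 6p - 6772, giving 21928 = 12p, p = 5482/3 ≈ 1827.3333, q = 4192.
Δq = 4192 − 3224 = +968.00.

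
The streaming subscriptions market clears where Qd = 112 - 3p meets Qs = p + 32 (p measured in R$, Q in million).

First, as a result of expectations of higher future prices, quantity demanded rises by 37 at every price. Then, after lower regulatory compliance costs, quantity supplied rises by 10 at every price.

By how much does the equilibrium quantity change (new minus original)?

+16.75

Initially, 112 - 3p = p + 32, so 80 = 4p and p = 20, Q = 52.
After the shift, demand is Qd = 149 - 3p and supply is Qs = p + 42.
Setting them equal: 149 - 3p = p + 42 → 107 = 4p, so p = 26.75 and Q = 68.75.
ΔQ = 68.75 − 52 = +16.75.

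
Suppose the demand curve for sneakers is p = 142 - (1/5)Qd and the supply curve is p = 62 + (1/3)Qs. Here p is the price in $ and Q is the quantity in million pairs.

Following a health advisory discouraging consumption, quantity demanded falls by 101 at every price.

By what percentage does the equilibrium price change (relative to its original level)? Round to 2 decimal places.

-11.27

Before the shock: 710 - 5p = 3p - 186 ⇒ 896 = 8p ⇒ p = 112, Q = 150.
With the change applied: demand Qd = 609 - 5p, supply Qs = 3p - 186.
Setting them equal: 609 - 5p = 3p - 186 → 795 = 8p, so p = 99.375 and Q = 112.125.
%Δp = (99.375 − 112) / 112 × 100 = -11.27%.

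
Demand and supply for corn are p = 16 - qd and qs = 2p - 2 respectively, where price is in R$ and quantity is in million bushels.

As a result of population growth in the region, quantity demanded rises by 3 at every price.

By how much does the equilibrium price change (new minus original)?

Solve the original market: 16 - p = 2p - 2, hence p = 6 and q = 10.
The new curves are qd = 19 - p (demand) and qs = 2p - 2 (supply).
Equate the new curves: 19 - p = 2p - 2, giving 21 = 3p, p = 7, q = 12.
Δp = 7 − 6 = +1.

+1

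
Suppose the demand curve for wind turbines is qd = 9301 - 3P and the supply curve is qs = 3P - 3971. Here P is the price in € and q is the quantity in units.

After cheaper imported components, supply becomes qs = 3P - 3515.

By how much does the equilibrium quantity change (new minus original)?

Before the shock: 9301 - 3P = 3P - 3971 ⇒ 13272 = 6P ⇒ P = 2212, q = 2665.
With the change applied: demand qd = 9301 - 3P, supply qs = 3P - 3515.
Setting them equal: 9301 - 3P = 3P - 3515 → 12816 = 6P, so P = 2136 and q = 2893.
Δq = 2893 − 2665 = +228.

+228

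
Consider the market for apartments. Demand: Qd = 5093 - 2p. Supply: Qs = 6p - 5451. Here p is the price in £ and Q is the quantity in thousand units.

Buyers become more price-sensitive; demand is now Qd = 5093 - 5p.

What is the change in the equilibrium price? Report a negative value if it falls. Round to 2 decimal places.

Initially, 5093 - 2p = 6p - 5451, so 10544 = 8p and p = 1318, Q = 2457.
The new curves are Qd = 5093 - 5p (demand) and Qs = 6p - 5451 (supply).
New equilibrium: 5093 - 5p = 6p - 5451 ⇒ 10544 = 11p ⇒ p = 10544/11 ≈ 958.5455, Q = 3303/11 ≈ 300.2727.
Δp = 958.5455 − 1318 = -359.45.

-359.45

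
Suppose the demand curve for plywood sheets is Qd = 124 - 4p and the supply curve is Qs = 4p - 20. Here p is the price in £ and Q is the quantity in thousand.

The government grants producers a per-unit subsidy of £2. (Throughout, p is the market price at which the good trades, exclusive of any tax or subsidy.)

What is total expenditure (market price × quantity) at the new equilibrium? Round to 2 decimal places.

952.00

Initially, 124 - 4p = 4p - 20, so 144 = 8p and p = 18, Q = 52.
Since sellers receive the price plus the subsidy, the effective supply curve becomes Qs = 4p - 12.
Equate the new curves: 124 - 4p = 4p - 12, giving 136 = 8p, p = 17, Q = 56.
New expenditure = 17 × 56 = 952.00.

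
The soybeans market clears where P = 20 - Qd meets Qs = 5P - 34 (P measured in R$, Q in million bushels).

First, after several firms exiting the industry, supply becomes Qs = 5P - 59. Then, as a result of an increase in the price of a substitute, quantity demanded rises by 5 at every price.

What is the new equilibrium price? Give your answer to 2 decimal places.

Solve the original market: 20 - P = 5P - 34, hence P = 9 and Q = 11.
With the change applied: demand Qd = 25 - P, supply Qs = 5P - 59.
Clearing the new market: 25 - P = 5P - 59, so P = 14 and Q = 11.

14.00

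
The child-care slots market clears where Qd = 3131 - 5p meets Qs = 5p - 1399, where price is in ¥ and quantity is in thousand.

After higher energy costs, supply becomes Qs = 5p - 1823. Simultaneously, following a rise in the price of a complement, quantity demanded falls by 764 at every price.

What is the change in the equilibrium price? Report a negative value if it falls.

-34

Solve the original market: 3131 - 5p = 5p - 1399, hence p = 453 and Q = 866.
The new curves are Qd = 2367 - 5p (demand) and Qs = 5p - 1823 (supply).
Clearing the new market: 2367 - 5p = 5p - 1823, so p = 419 and Q = 272.
Δp = 419 − 453 = -34.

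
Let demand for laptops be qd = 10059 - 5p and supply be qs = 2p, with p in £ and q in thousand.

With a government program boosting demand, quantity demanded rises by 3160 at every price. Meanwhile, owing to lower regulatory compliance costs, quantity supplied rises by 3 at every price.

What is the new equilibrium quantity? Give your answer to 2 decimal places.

3779.00

Original equilibrium: 10059 - 5p = 2p gives 10059 = 7p, so p = 1437 and q = 2874.
The new curves are qd = 13219 - 5p (demand) and qs = 2p + 3 (supply).
Equate the new curves: 13219 - 5p = 2p + 3, giving 13216 = 7p, p = 1888, q = 3779.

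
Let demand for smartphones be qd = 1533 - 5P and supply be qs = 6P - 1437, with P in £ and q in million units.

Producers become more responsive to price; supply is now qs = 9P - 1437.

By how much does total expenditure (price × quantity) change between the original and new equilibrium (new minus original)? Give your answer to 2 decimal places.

Original equilibrium: 1533 - 5P = 6P - 1437 gives 2970 = 11P, so P = 270 and q = 183.
After the shift, demand is qd = 1533 - 5P and supply is qs = 9P - 1437.
Equate the new curves: 1533 - 5P = 9P - 1437, giving 2970 = 14P, P = 1485/7 ≈ 212.1429, q = 3306/7 ≈ 472.2857.
Expenditure moves from 270×183 = 49410 to 212.1429×472.2857 = 100192.0408; change = +50782.04.

+50782.04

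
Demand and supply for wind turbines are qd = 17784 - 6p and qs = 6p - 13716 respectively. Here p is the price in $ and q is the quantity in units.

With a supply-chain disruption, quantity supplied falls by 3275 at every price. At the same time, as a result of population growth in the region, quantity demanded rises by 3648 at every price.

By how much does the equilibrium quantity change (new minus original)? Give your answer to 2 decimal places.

+186.50

Before the shock: 17784 - 6p = 6p - 13716 ⇒ 31500 = 12p ⇒ p = 2625, q = 2034.
After the shift, demand is qd = 21432 - 6p and supply is qs = 6p - 16991.
Setting them equal: 21432 - 6p = 6p - 16991 → 38423 = 12p, so p = 38423/12 ≈ 3201.9167 and q = 2220.5.
Δq = 2220.5 − 2034 = +186.50.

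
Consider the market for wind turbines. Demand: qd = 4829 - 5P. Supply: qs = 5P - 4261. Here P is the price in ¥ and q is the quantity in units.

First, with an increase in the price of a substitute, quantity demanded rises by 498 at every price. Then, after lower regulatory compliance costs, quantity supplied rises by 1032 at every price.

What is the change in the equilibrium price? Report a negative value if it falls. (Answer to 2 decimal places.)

Solve the original market: 4829 - 5P = 5P - 4261, hence P = 909 and q = 284.
The shock moves the curves to qd = 5327 - 5P and qs = 5P - 3229.
New equilibrium: 5327 - 5P = 5P - 3229 ⇒ 8556 = 10P ⇒ P = 855.6, q = 1049.
ΔP = 855.6 − 909 = -53.40.

-53.40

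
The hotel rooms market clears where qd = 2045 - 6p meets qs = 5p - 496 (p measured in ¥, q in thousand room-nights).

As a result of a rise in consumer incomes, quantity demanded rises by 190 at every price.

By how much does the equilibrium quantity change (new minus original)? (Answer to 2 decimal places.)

Initially, 2045 - 6p = 5p - 496, so 2541 = 11p and p = 231, q = 659.
After the shift, demand is qd = 2235 - 6p and supply is qs = 5p - 496.
Equate the new curves: 2235 - 6p = 5p - 496, giving 2731 = 11p, p = 2731/11 ≈ 248.2727, q = 8199/11 ≈ 745.3636.
Δq = 745.3636 − 659 = +86.36.

+86.36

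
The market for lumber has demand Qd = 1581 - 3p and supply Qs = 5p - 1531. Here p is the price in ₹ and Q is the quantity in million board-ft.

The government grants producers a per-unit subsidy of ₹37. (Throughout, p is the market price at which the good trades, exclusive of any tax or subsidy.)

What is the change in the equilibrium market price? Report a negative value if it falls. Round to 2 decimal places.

-23.13

Solve the original market: 1581 - 3p = 5p - 1531, hence p = 389 and Q = 414.
Since sellers receive the price plus the subsidy, the effective supply curve becomes Qs = 5p - 1346.
Setting them equal: 1581 - 3p = 5p - 1346 → 2927 = 8p, so p = 365.875 and Q = 483.375.
Δp = 365.875 − 389 = -23.13.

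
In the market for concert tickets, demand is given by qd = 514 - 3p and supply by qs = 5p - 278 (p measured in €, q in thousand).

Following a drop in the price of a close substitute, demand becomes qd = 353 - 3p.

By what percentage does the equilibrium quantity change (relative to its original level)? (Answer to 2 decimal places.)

-46.37

Initially, 514 - 3p = 5p - 278, so 792 = 8p and p = 99, q = 217.
The shock moves the curves to qd = 353 - 3p and qs = 5p - 278.
Equate the new curves: 353 - 3p = 5p - 278, giving 631 = 8p, p = 78.875, q = 116.375.
%Δq = (116.375 − 217) / 217 × 100 = -46.37%.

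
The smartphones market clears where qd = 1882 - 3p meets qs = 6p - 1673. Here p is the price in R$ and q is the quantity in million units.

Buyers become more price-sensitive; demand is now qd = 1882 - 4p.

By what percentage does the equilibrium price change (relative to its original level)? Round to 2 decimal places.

-10.00

Before the shock: 1882 - 3p = 6p - 1673 ⇒ 3555 = 9p ⇒ p = 395, q = 697.
With the change applied: demand qd = 1882 - 4p, supply qs = 6p - 1673.
Clearing the new market: 1882 - 4p = 6p - 1673, so p = 355.5 and q = 460.
%Δp = (355.5 − 395) / 395 × 100 = -10.00%.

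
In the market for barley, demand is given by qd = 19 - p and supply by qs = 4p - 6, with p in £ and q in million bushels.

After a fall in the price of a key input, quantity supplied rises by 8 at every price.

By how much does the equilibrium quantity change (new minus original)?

Before the shock: 19 - p = 4p - 6 ⇒ 25 = 5p ⇒ p = 5, q = 14.
After the shift, demand is qd = 19 - p and supply is qs = 4p + 2.
Equate the new curves: 19 - p = 4p + 2, giving 17 = 5p, p = 3.4, q = 15.6.
Δq = 15.6 − 14 = +1.6.

+1.6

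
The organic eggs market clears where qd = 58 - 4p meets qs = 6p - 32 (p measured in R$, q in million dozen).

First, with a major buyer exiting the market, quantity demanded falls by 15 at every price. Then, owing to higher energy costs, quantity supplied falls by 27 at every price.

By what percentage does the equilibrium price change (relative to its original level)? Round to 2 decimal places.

Solve the original market: 58 - 4p = 6p - 32, hence p = 9 and q = 22.
The new curves are qd = 43 - 4p (demand) and qs = 6p - 59 (supply).
Clearing the new market: 43 - 4p = 6p - 59, so p = 10.2 and q = 2.2.
%Δp = (10.2 − 9) / 9 × 100 = +13.33%.

+13.33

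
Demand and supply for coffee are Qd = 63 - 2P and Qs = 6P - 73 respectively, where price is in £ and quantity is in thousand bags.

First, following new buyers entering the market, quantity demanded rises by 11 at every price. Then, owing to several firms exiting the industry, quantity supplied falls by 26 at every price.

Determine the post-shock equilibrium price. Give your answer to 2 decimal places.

Original equilibrium: 63 - 2P = 6P - 73 gives 136 = 8P, so P = 17 and Q = 29.
After the shift, demand is Qd = 74 - 2P and supply is Qs = 6P - 99.
New equilibrium: 74 - 2P = 6P - 99 ⇒ 173 = 8P ⇒ P = 21.625, Q = 30.75.

21.63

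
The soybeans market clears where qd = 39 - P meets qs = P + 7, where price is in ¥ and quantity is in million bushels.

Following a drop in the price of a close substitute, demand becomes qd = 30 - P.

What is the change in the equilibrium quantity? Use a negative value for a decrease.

Initially, 39 - P = P + 7, so 32 = 2P and P = 16, q = 23.
The shock moves the curves to qd = 30 - P and qs = P + 7.
Clearing the new market: 30 - P = P + 7, so P = 11.5 and q = 18.5.
Δq = 18.5 − 23 = -4.5.

-4.5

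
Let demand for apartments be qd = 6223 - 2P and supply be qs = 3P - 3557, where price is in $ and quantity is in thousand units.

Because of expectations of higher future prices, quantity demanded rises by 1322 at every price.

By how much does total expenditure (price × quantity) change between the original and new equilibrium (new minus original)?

Solve the original market: 6223 - 2P = 3P - 3557, hence P = 1956 and q = 2311.
With the change applied: demand qd = 7545 - 2P, supply qs = 3P - 3557.
Equate the new curves: 7545 - 2P = 3P - 3557, giving 11102 = 5P, P = 2220.4, q = 3104.2.
Expenditure moves from 1956×2311 = 4520316 to 2220.4×3104.2 = 6892565.68; change = +2372249.68.

+2372249.68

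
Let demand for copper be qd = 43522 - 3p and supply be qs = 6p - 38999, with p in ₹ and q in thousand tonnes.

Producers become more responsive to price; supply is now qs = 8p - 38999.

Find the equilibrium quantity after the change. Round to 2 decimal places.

Initially, 43522 - 3p = 6p - 38999, so 82521 = 9p and p = 9169, q = 16015.
The new curves are qd = 43522 - 3p (demand) and qs = 8p - 38999 (supply).
Clearing the new market: 43522 - 3p = 8p - 38999, so p = 82521/11 ≈ 7501.9091 and q = 231179/11 ≈ 21016.2727.

21016.27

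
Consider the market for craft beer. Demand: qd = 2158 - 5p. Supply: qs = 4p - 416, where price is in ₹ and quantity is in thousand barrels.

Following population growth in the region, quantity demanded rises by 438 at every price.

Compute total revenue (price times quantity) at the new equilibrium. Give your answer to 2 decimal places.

Initially, 2158 - 5p = 4p - 416, so 2574 = 9p and p = 286, q = 728.
With the change applied: demand qd = 2596 - 5p, supply qs = 4p - 416.
Setting them equal: 2596 - 5p = 4p - 416 → 3012 = 9p, so p = 1004/3 ≈ 334.6667 and q = 2768/3 ≈ 922.6667.
New expenditure = 334.6667 × 922.6667 = 308785.78.

308785.78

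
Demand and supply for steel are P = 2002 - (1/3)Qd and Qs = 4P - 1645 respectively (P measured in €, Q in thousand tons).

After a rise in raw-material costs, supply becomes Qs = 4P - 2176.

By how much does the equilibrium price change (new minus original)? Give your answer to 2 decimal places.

Initially, 6006 - 3P = 4P - 1645, so 7651 = 7P and P = 1093, Q = 2727.
With the change applied: demand Qd = 6006 - 3P, supply Qs = 4P - 2176.
Setting them equal: 6006 - 3P = 4P - 2176 → 8182 = 7P, so P = 8182/7 ≈ 1168.8571 and Q = 17496/7 ≈ 2499.4286.
ΔP = 1168.8571 − 1093 = +75.86.

+75.86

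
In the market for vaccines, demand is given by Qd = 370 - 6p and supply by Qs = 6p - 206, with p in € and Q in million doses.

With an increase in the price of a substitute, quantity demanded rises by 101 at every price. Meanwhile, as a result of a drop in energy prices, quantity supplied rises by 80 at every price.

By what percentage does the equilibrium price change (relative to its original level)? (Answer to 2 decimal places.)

Initially, 370 - 6p = 6p - 206, so 576 = 12p and p = 48, Q = 82.
The new curves are Qd = 471 - 6p (demand) and Qs = 6p - 126 (supply).
Equate the new curves: 471 - 6p = 6p - 126, giving 597 = 12p, p = 49.75, Q = 172.5.
%Δp = (49.75 − 48) / 48 × 100 = +3.65%.

+3.65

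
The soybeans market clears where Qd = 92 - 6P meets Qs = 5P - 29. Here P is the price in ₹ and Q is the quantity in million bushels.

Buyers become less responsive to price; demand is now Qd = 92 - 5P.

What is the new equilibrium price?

12.1

Initially, 92 - 6P = 5P - 29, so 121 = 11P and P = 11, Q = 26.
After the shift, demand is Qd = 92 - 5P and supply is Qs = 5P - 29.
New equilibrium: 92 - 5P = 5P - 29 ⇒ 121 = 10P ⇒ P = 12.1, Q = 31.5.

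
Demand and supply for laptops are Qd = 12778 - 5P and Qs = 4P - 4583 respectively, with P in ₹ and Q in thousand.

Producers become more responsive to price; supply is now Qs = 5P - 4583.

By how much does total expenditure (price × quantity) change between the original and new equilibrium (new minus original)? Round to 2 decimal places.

+1070112.75

Solve the original market: 12778 - 5P = 4P - 4583, hence P = 1929 and Q = 3133.
After the shift, demand is Qd = 12778 - 5P and supply is Qs = 5P - 4583.
Equate the new curves: 12778 - 5P = 5P - 4583, giving 17361 = 10P, P = 1736.1, Q = 4097.5.
Expenditure moves from 1929×3133 = 6043557 to 1736.1×4097.5 = 7113669.75; change = +1070112.75.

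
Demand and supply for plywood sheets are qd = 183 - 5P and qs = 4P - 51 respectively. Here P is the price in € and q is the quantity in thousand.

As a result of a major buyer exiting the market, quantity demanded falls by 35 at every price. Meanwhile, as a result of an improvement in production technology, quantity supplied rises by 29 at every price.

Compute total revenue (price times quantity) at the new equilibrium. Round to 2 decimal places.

1011.60

Before the shock: 183 - 5P = 4P - 51 ⇒ 234 = 9P ⇒ P = 26, q = 53.
The shock moves the curves to qd = 148 - 5P and qs = 4P - 22.
Setting them equal: 148 - 5P = 4P - 22 → 170 = 9P, so P = 170/9 ≈ 18.8889 and q = 482/9 ≈ 53.5556.
New expenditure = 18.8889 × 53.5556 = 1011.60.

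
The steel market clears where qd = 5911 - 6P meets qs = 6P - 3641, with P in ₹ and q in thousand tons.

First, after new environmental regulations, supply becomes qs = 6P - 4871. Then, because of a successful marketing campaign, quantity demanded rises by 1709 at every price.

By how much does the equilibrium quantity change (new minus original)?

Before the shock: 5911 - 6P = 6P - 3641 ⇒ 9552 = 12P ⇒ P = 796, q = 1135.
The new curves are qd = 7620 - 6P (demand) and qs = 6P - 4871 (supply).
New equilibrium: 7620 - 6P = 6P - 4871 ⇒ 12491 = 12P ⇒ P = 12491/12 ≈ 1040.9167, q = 1374.5.
Δq = 1374.5 − 1135 = +239.5.

+239.5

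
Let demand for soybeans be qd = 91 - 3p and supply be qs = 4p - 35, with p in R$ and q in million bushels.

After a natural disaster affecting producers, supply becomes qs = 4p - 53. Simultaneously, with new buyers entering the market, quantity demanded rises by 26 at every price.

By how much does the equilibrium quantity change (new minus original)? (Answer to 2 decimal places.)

Before the shock: 91 - 3p = 4p - 35 ⇒ 126 = 7p ⇒ p = 18, q = 37.
The new curves are qd = 117 - 3p (demand) and qs = 4p - 53 (supply).
New equilibrium: 117 - 3p = 4p - 53 ⇒ 170 = 7p ⇒ p = 170/7 ≈ 24.2857, q = 309/7 ≈ 44.1429.
Δq = 44.1429 − 37 = +7.14.

+7.14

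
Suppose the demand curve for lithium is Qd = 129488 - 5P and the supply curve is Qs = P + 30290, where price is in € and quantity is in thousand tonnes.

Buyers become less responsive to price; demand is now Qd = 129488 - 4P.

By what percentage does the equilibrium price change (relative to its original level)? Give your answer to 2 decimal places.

Before the shock: 129488 - 5P = P + 30290 ⇒ 99198 = 6P ⇒ P = 16533, Q = 46823.
The new curves are Qd = 129488 - 4P (demand) and Qs = P + 30290 (supply).
Equate the new curves: 129488 - 4P = P + 30290, giving 99198 = 5P, P = 19839.6, Q = 50129.6.
%ΔP = (19839.6 − 16533) / 16533 × 100 = +20.00%.

+20.00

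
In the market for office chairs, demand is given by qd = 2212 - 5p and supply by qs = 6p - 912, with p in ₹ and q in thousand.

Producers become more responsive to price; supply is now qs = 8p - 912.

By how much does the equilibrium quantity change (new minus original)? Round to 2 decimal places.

Before the shock: 2212 - 5p = 6p - 912 ⇒ 3124 = 11p ⇒ p = 284, q = 792.
After the shift, demand is qd = 2212 - 5p and supply is qs = 8p - 912.
Equate the new curves: 2212 - 5p = 8p - 912, giving 3124 = 13p, p = 3124/13 ≈ 240.3077, q = 13136/13 ≈ 1010.4615.
Δq = 1010.4615 − 792 = +218.46.

+218.46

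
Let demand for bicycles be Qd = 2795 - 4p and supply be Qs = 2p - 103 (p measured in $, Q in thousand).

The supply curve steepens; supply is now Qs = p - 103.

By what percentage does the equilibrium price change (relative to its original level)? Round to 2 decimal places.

Before the shock: 2795 - 4p = 2p - 103 ⇒ 2898 = 6p ⇒ p = 483, Q = 863.
After the shift, demand is Qd = 2795 - 4p and supply is Qs = p - 103.
Setting them equal: 2795 - 4p = p - 103 → 2898 = 5p, so p = 579.6 and Q = 476.6.
%Δp = (579.6 − 483) / 483 × 100 = +20.00%.

+20.00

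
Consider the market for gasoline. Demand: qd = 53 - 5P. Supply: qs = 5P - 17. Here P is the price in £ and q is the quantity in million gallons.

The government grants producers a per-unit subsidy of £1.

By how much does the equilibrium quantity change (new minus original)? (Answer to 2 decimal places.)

+2.50

Original equilibrium: 53 - 5P = 5P - 17 gives 70 = 10P, so P = 7 and q = 18.
Since sellers receive the price plus the subsidy, the effective supply curve becomes qs = 5P - 12.
Equate the new curves: 53 - 5P = 5P - 12, giving 65 = 10P, P = 6.5, q = 20.5.
Δq = 20.5 − 18 = +2.50.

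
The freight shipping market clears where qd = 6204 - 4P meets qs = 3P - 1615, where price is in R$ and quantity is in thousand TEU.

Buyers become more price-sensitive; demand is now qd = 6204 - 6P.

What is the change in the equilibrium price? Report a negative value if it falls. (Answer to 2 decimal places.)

-248.22

Original equilibrium: 6204 - 4P = 3P - 1615 gives 7819 = 7P, so P = 1117 and q = 1736.
The new curves are qd = 6204 - 6P (demand) and qs = 3P - 1615 (supply).
Equate the new curves: 6204 - 6P = 3P - 1615, giving 7819 = 9P, P = 7819/9 ≈ 868.7778, q = 2974/3 ≈ 991.3333.
ΔP = 868.7778 − 1117 = -248.22.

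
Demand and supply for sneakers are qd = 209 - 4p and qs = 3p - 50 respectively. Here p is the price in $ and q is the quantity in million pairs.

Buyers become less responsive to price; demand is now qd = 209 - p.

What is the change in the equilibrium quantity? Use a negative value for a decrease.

Original equilibrium: 209 - 4p = 3p - 50 gives 259 = 7p, so p = 37 and q = 61.
After the shift, demand is qd = 209 - p and supply is qs = 3p - 50.
Setting them equal: 209 - p = 3p - 50 → 259 = 4p, so p = 64.75 and q = 144.25.
Δq = 144.25 − 61 = +83.25.

+83.25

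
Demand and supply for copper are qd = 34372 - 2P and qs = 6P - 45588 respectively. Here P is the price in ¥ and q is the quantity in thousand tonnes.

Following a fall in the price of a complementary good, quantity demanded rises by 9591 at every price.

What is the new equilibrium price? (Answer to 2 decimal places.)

11193.88

Original equilibrium: 34372 - 2P = 6P - 45588 gives 79960 = 8P, so P = 9995 and q = 14382.
The shock moves the curves to qd = 43963 - 2P and qs = 6P - 45588.
Equate the new curves: 43963 - 2P = 6P - 45588, giving 89551 = 8P, P = 11193.875, q = 21575.25.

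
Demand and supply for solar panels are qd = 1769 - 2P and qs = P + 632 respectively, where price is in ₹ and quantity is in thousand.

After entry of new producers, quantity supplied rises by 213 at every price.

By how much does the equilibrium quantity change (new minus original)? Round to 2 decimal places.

+142.00

Solve the original market: 1769 - 2P = P + 632, hence P = 379 and q = 1011.
The shock moves the curves to qd = 1769 - 2P and qs = P + 845.
New equilibrium: 1769 - 2P = P + 845 ⇒ 924 = 3P ⇒ P = 308, q = 1153.
Δq = 1153 − 1011 = +142.00.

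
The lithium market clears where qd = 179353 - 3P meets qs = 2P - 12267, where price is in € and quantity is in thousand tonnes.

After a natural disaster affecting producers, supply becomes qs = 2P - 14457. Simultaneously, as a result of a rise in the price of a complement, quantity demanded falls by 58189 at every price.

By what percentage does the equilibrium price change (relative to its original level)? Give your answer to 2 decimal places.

-29.22

Solve the original market: 179353 - 3P = 2P - 12267, hence P = 38324 and q = 64381.
After the shift, demand is qd = 121164 - 3P and supply is qs = 2P - 14457.
New equilibrium: 121164 - 3P = 2P - 14457 ⇒ 135621 = 5P ⇒ P = 27124.2, q = 39791.4.
%ΔP = (27124.2 − 38324) / 38324 × 100 = -29.22%.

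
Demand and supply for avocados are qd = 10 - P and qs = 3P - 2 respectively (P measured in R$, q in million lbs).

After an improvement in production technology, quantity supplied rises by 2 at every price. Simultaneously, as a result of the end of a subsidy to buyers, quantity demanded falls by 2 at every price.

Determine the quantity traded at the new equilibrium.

Before the shock: 10 - P = 3P - 2 ⇒ 12 = 4P ⇒ P = 3, q = 7.
The shock moves the curves to qd = 8 - P and qs = 3P.
Equate the new curves: 8 - P = 3P, giving 8 = 4P, P = 2, q = 6.

6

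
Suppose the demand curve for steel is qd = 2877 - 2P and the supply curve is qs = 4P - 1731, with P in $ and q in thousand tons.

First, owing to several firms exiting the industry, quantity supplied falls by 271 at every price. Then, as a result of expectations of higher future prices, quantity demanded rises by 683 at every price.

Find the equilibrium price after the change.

Solve the original market: 2877 - 2P = 4P - 1731, hence P = 768 and q = 1341.
With the change applied: demand qd = 3560 - 2P, supply qs = 4P - 2002.
Setting them equal: 3560 - 2P = 4P - 2002 → 5562 = 6P, so P = 927 and q = 1706.

927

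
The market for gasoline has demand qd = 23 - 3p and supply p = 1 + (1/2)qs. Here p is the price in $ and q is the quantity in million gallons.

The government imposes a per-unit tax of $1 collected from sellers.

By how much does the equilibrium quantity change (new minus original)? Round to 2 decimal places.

-1.20

Original equilibrium: 23 - 3p = 2p - 2 gives 25 = 5p, so p = 5 and q = 8.
Since sellers keep the price net of the tax, the effective supply curve becomes qs = 2p - 4.
New equilibrium: 23 - 3p = 2p - 4 ⇒ 27 = 5p ⇒ p = 5.4, q = 6.8.
Δq = 6.8 − 8 = -1.20.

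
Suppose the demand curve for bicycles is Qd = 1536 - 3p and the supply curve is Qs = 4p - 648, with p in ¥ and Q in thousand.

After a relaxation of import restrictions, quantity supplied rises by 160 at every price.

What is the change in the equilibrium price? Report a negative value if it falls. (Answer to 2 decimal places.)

Original equilibrium: 1536 - 3p = 4p - 648 gives 2184 = 7p, so p = 312 and Q = 600.
After the shift, demand is Qd = 1536 - 3p and supply is Qs = 4p - 488.
Equate the new curves: 1536 - 3p = 4p - 488, giving 2024 = 7p, p = 2024/7 ≈ 289.1429, Q = 4680/7 ≈ 668.5714.
Δp = 289.1429 − 312 = -22.86.

-22.86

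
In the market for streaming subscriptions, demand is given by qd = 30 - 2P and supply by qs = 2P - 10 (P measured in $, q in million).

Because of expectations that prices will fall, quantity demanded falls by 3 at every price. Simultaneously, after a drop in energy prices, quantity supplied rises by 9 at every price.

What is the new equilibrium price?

Solve the original market: 30 - 2P = 2P - 10, hence P = 10 and q = 10.
After the shift, demand is qd = 27 - 2P and supply is qs = 2P - 1.
Setting them equal: 27 - 2P = 2P - 1 → 28 = 4P, so P = 7 and q = 13.

7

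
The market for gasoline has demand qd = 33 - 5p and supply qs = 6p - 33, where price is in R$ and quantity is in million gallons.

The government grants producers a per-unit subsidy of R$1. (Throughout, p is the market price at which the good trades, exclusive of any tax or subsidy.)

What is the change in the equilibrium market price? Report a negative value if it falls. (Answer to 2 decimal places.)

-0.55

Initially, 33 - 5p = 6p - 33, so 66 = 11p and p = 6, q = 3.
Since sellers receive the price plus the subsidy, the effective supply curve becomes qs = 6p - 27.
Equate the new curves: 33 - 5p = 6p - 27, giving 60 = 11p, p = 60/11 ≈ 5.4545, q = 63/11 ≈ 5.7273.
Δp = 5.4545 − 6 = -0.55.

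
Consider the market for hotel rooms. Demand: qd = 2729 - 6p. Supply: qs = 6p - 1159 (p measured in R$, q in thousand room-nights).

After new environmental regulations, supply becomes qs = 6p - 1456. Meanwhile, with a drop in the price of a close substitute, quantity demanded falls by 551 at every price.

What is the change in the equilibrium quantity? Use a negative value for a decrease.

-424

Before the shock: 2729 - 6p = 6p - 1159 ⇒ 3888 = 12p ⇒ p = 324, q = 785.
After the shift, demand is qd = 2178 - 6p and supply is qs = 6p - 1456.
New equilibrium: 2178 - 6p = 6p - 1456 ⇒ 3634 = 12p ⇒ p = 1817/6 ≈ 302.8333, q = 361.
Δq = 361 − 785 = -424.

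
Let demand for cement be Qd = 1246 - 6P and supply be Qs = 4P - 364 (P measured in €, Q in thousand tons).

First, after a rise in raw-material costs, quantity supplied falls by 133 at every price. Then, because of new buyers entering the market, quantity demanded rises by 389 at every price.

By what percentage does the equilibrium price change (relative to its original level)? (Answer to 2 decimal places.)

Before the shock: 1246 - 6P = 4P - 364 ⇒ 1610 = 10P ⇒ P = 161, Q = 280.
After the shift, demand is Qd = 1635 - 6P and supply is Qs = 4P - 497.
Clearing the new market: 1635 - 6P = 4P - 497, so P = 213.2 and Q = 355.8.
%ΔP = (213.2 − 161) / 161 × 100 = +32.42%.

+32.42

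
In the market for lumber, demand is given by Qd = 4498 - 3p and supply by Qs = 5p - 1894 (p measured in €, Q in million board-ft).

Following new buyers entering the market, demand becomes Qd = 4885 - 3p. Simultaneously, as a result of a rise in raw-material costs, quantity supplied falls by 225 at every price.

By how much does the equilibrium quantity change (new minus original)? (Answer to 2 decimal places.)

Initially, 4498 - 3p = 5p - 1894, so 6392 = 8p and p = 799, Q = 2101.
With the change applied: demand Qd = 4885 - 3p, supply Qs = 5p - 2119.
Setting them equal: 4885 - 3p = 5p - 2119 → 7004 = 8p, so p = 875.5 and Q = 2258.5.
ΔQ = 2258.5 − 2101 = +157.50.

+157.50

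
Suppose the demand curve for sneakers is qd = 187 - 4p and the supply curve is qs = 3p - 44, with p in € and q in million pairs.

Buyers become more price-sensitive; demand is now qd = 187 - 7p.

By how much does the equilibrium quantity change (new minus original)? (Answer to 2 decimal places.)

-29.70

Initially, 187 - 4p = 3p - 44, so 231 = 7p and p = 33, q = 55.
The new curves are qd = 187 - 7p (demand) and qs = 3p - 44 (supply).
Equate the new curves: 187 - 7p = 3p - 44, giving 231 = 10p, p = 23.1, q = 25.3.
Δq = 25.3 − 55 = -29.70.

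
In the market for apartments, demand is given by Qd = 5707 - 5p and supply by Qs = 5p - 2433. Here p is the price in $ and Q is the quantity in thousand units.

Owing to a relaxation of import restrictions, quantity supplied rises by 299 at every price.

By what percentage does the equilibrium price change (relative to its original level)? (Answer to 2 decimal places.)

Before the shock: 5707 - 5p = 5p - 2433 ⇒ 8140 = 10p ⇒ p = 814, Q = 1637.
The shock moves the curves to Qd = 5707 - 5p and Qs = 5p - 2134.
New equilibrium: 5707 - 5p = 5p - 2134 ⇒ 7841 = 10p ⇒ p = 784.1, Q = 1786.5.
%Δp = (784.1 − 814) / 814 × 100 = -3.67%.

-3.67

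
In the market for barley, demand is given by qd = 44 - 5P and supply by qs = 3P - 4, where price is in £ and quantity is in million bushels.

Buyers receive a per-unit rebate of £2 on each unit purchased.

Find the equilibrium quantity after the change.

17.75

Original equilibrium: 44 - 5P = 3P - 4 gives 48 = 8P, so P = 6 and q = 14.
Since buyers' out-of-pocket price is the market price minus the rebate, the effective demand curve becomes qd = 54 - 5P.
Setting them equal: 54 - 5P = 3P - 4 → 58 = 8P, so P = 7.25 and q = 17.75.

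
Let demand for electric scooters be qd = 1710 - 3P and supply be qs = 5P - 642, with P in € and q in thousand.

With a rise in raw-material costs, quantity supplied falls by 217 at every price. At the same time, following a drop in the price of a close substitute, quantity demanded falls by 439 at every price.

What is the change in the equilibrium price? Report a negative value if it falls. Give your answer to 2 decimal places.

Before the shock: 1710 - 3P = 5P - 642 ⇒ 2352 = 8P ⇒ P = 294, q = 828.
The new curves are qd = 1271 - 3P (demand) and qs = 5P - 859 (supply).
New equilibrium: 1271 - 3P = 5P - 859 ⇒ 2130 = 8P ⇒ P = 266.25, q = 472.25.
ΔP = 266.25 − 294 = -27.75.

-27.75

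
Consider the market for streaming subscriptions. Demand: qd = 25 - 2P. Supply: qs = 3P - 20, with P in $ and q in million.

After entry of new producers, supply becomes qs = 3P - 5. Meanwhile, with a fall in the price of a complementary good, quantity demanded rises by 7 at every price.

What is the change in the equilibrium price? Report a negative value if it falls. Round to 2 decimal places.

Solve the original market: 25 - 2P = 3P - 20, hence P = 9 and q = 7.
The new curves are qd = 32 - 2P (demand) and qs = 3P - 5 (supply).
Equate the new curves: 32 - 2P = 3P - 5, giving 37 = 5P, P = 7.4, q = 17.2.
ΔP = 7.4 − 9 = -1.60.

-1.60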